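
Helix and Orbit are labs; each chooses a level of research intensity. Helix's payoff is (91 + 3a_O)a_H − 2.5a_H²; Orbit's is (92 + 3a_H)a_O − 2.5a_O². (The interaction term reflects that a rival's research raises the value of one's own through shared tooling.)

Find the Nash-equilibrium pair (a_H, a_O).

Expanding Helix's payoff: 91a_H + 3a_Oa_H − 2.5a_H².
∂π/∂a_H = 91 + 3a_O − 5a_H = 0, so a_H = 18.2 + 0.6a_O.
Likewise for Orbit: a_O = 18.4 + 0.6a_H.
Substituting the second reaction function into the first: a_H = 18.2 + 0.6(18.4 + 0.6a_H), which gives 0.64a_H = 29.24 ⇒ a_H = 45.6875.
Then a_O = 18.4 + 0.6·45.6875 = 45.8125.

45.6875, 45.8125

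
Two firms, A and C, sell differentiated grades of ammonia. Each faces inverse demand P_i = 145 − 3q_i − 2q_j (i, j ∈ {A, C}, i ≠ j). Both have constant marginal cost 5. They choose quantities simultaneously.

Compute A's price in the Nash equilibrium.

57.5

Firm A's profit: π = q_A(145 − 3q_A − 2q_C) − 5q_A.
∂π/∂q_A = 140 − 6q_A − 2q_C = 0 ⇒ q_A = 70/3 − (1/3)q_C.
Setting q_A = q_C in the reaction function: q_A = 70/3 − (1/3)q_A, so q_A = (70/3) / (4/3) = 17.5.
P_A = 145 − 3·17.5 − 2·17.5 = 57.5.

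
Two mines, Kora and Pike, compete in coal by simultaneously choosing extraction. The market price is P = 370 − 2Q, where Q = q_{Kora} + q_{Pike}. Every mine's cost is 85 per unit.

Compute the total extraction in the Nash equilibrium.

95

Mine Kora's profit: π = q_{Kora}(370 − 2(q_{Kora} + q_{Pike})) − 85q_{Kora}.
∂π/∂q_{Kora} = 285 − 4q_{Kora} − 2q_{Pike} = 0, so q_{Kora} = 71.25 − 0.5q_{Pike}.
The game is symmetric, so in equilibrium q_{Pike} = q_{Kora}: the reaction function gives 1.5q_{Kora} = 71.25, hence q_{Kora} = 47.5.
Total extraction: 47.5 + 47.5 = 95.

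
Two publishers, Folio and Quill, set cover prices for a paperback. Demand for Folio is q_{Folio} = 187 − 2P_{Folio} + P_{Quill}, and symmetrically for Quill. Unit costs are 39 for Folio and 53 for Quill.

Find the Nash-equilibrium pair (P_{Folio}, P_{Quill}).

Folio's profit: π = (P_{Folio} − 39)(187 − 2P_{Folio} + P_{Quill}).
∂π/∂P_{Folio} = 265 − 4P_{Folio} + P_{Quill} = 0 ⇒ P_{Folio} = 66.25 + 0.25P_{Quill}.
Similarly P_{Quill} = 73.25 + 0.25P_{Folio}.
Substituting the second reaction function into the first: P_{Folio} = 66.25 + 0.25(73.25 + 0.25P_{Folio}), which gives 0.9375P_{Folio} = 84.5625 ⇒ P_{Folio} = 90.2.
Then P_{Quill} = 73.25 + 0.25·90.2 = 95.8.

90.2, 95.8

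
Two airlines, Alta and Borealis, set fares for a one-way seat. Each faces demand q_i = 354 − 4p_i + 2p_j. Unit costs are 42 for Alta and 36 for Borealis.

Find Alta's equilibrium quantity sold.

Alta's profit: π = (p_{Alta} − 42)(354 − 4p_{Alta} + 2p_{Borealis}).
∂π/∂p_{Alta} = 522 − 8p_{Alta} + 2p_{Borealis} = 0 ⇒ p_{Alta} = 65.25 + 0.25p_{Borealis}.
Similarly p_{Borealis} = 62.25 + 0.25p_{Alta}.
Plugging p_{Borealis} into Alta's best response: p_{Alta} = 65.25 + 0.25(62.25 + 0.25p_{Alta}) ⇒ 0.9375p_{Alta} = 80.8125, so p_{Alta} = 86.2.
Then p_{Borealis} = 62.25 + 0.25·86.2 = 83.8.
q_{Alta} = 354 − 4·86.2 + 2·83.8 = 176.8.

176.8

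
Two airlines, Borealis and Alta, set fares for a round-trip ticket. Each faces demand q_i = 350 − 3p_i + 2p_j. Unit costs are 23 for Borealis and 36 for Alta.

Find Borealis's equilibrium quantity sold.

252.5625

Borealis's profit: π = (p_{Borealis} − 23)(350 − 3p_{Borealis} + 2p_{Alta}).
∂π/∂p_{Borealis} = 419 − 6p_{Borealis} + 2p_{Alta} = 0 ⇒ p_{Borealis} = 419/6 + (1/3)p_{Alta}.
Similarly p_{Alta} = 229/3 + (1/3)p_{Borealis}.
Plugging p_{Alta} into Borealis's best response: p_{Borealis} = 419/6 + (1/3)(229/3 + (1/3)p_{Borealis}) ⇒ (8/9)p_{Borealis} = 1715/18, so p_{Borealis} = 107.1875.
Then p_{Alta} = 229/3 + (1/3)·107.1875 = 112.0625.
q_{Borealis} = 350 − 3·107.1875 + 2·112.0625 = 252.5625.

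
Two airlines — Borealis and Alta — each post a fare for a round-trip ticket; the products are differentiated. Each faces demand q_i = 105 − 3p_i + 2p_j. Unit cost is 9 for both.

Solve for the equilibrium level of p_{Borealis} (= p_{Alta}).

Borealis's profit: π = (p_{Borealis} − 9)(105 − 3p_{Borealis} + 2p_{Alta}).
∂π/∂p_{Borealis} = 132 − 6p_{Borealis} + 2p_{Alta} = 0 ⇒ p_{Borealis} = 22 + (1/3)p_{Alta}.
By symmetry p_{Alta} = p_{Borealis}; substituting into the reaction function, (2/3)p_{Borealis} = 22 and p_{Borealis} = 33.

33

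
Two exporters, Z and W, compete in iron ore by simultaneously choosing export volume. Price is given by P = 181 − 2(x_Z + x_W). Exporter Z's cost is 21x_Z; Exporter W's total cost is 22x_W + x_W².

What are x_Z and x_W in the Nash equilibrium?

Exporter Z's profit: π = x_Z(181 − 2(x_Z + x_W)) − 21x_Z.
∂π/∂x_Z = 160 − 4x_Z − 2x_W = 0, so x_Z = 40 − 0.5x_W.
For W: ∂π/∂x_W = 159 − 6x_W − 2x_Z = 0 ⇒ x_W = 26.5 − (1/3)x_Z.
Solving the two reaction functions simultaneously: (1 − (−0.5)(−1/3))x_Z = 40 − 0.5·26.5, so (5/6)x_Z = 26.75 and x_Z = 32.1.
Then x_W = 26.5 − (1/3)·32.1 = 15.8.

32.1, 15.8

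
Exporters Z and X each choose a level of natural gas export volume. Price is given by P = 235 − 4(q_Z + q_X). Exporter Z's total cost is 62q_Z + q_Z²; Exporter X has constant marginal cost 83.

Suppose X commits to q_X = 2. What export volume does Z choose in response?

Exporter Z's profit: π = q_Z(235 − 4(q_Z + q_X)) − 62q_Z − q_Z².
∂π/∂q_Z = 173 − 10q_Z − 4q_X = 0, so q_Z = 17.3 − 0.4q_X.
At q_X = 2: q_Z = 17.3 − 0.4·2 = 16.5.

16.5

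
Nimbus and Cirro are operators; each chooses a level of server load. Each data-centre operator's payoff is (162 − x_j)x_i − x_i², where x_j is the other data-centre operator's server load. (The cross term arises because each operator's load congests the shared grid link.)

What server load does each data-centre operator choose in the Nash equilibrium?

Nimbus's payoff is (162 − x_C)x_N − x_N².
∂π/∂x_N = 162 − x_C − 2x_N = 0, so x_N = 81 − 0.5x_C.
The game is symmetric, so in equilibrium x_C = x_N: the reaction function gives 1.5x_N = 81, hence x_N = 54.

54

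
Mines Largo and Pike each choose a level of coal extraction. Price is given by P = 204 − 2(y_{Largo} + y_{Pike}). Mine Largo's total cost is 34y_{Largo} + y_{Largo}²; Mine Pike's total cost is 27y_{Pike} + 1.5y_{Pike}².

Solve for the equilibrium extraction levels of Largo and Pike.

22, 19

Mine Largo's profit: π = y_{Largo}(204 − 2(y_{Largo} + y_{Pike})) − 34y_{Largo} − y_{Largo}².
∂π/∂y_{Largo} = 170 − 6y_{Largo} − 2y_{Pike} = 0, so y_{Largo} = 85/3 − (1/3)y_{Pike}.
For Pike: ∂π/∂y_{Pike} = 177 − 7y_{Pike} − 2y_{Largo} = 0 ⇒ y_{Pike} = 177/7 − (2/7)y_{Largo}.
Plugging y_{Pike} into Largo's best response: y_{Largo} = 85/3 − (1/3)(177/7 − (2/7)y_{Largo}) ⇒ (19/21)y_{Largo} = 418/21, so y_{Largo} = 22.
Then y_{Pike} = 177/7 − (2/7)·22 = 19.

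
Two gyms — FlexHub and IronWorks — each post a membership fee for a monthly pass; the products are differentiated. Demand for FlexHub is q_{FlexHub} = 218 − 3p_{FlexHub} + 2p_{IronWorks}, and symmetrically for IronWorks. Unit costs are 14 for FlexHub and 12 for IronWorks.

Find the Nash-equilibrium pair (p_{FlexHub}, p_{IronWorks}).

FlexHub's profit: π = (p_{FlexHub} − 14)(218 − 3p_{FlexHub} + 2p_{IronWorks}).
∂π/∂p_{FlexHub} = 260 − 6p_{FlexHub} + 2p_{IronWorks} = 0 ⇒ p_{FlexHub} = 130/3 + (1/3)p_{IronWorks}.
Similarly p_{IronWorks} = 127/3 + (1/3)p_{FlexHub}.
Plugging p_{IronWorks} into FlexHub's best response: p_{FlexHub} = 130/3 + (1/3)(127/3 + (1/3)p_{FlexHub}) ⇒ (8/9)p_{FlexHub} = 517/9, so p_{FlexHub} = 64.625.
Then p_{IronWorks} = 127/3 + (1/3)·64.625 = 63.875.

64.625, 63.875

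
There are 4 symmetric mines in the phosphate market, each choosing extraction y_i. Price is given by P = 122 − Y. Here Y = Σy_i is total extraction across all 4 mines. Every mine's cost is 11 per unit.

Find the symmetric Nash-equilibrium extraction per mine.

22.2

A representative mine's profit is π_i = y_i(122 − Y) − 11y_i, with Y = y_i + Σ_{j≠i} y_j.
First-order condition: 111 − 2y_i − Σ_{j≠i} y_j = 0.
With identical mines, set every y_j = y: then 111 − 2y − 3y = 0, i.e. y = 111/5 = 22.2.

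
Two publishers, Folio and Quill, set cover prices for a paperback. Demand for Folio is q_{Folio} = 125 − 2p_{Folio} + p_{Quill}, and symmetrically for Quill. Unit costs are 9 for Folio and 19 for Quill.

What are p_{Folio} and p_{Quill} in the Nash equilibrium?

Folio's profit: π = (p_{Folio} − 9)(125 − 2p_{Folio} + p_{Quill}).
∂π/∂p_{Folio} = 143 − 4p_{Folio} + p_{Quill} = 0 ⇒ p_{Folio} = 35.75 + 0.25p_{Quill}.
Similarly p_{Quill} = 40.75 + 0.25p_{Folio}.
Plugging p_{Quill} into Folio's best response: p_{Folio} = 35.75 + 0.25(40.75 + 0.25p_{Folio}) ⇒ 0.9375p_{Folio} = 45.9375, so p_{Folio} = 49.
Then p_{Quill} = 40.75 + 0.25·49 = 53.

49, 53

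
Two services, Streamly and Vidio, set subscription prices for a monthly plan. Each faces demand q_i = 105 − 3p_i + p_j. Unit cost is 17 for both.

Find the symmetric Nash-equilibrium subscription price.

31.2

Streamly's profit: π = (p_{Streamly} − 17)(105 − 3p_{Streamly} + p_{Vidio}).
∂π/∂p_{Streamly} = 156 − 6p_{Streamly} + p_{Vidio} = 0 ⇒ p_{Streamly} = 26 + (1/6)p_{Vidio}.
By symmetry p_{Vidio} = p_{Streamly}; substituting into the reaction function, (5/6)p_{Streamly} = 26 and p_{Streamly} = 31.2.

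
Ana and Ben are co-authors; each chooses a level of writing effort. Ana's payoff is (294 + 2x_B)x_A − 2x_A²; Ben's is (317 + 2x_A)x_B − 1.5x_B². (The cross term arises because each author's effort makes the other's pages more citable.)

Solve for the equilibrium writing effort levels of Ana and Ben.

189.5, 232

Expanding Ana's payoff: 294x_A + 2x_Bx_A − 2x_A².
∂π/∂x_A = 294 + 2x_B − 4x_A = 0, so x_A = 73.5 + 0.5x_B.
Likewise for Ben: x_B = 317/3 + (2/3)x_A.
Solving the two reaction functions simultaneously: (1 − (0.5)(2/3))x_A = 73.5 + 0.5·(317/3), so (2/3)x_A = 379/3 and x_A = 189.5.
Then x_B = 317/3 + (2/3)·189.5 = 232.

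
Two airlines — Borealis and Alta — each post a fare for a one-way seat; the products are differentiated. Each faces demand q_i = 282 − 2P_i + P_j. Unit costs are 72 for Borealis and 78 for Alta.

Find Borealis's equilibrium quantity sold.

Borealis's profit: π = (P_{Borealis} − 72)(282 − 2P_{Borealis} + P_{Alta}).
∂π/∂P_{Borealis} = 426 − 4P_{Borealis} + P_{Alta} = 0 ⇒ P_{Borealis} = 106.5 + 0.25P_{Alta}.
Similarly P_{Alta} = 109.5 + 0.25P_{Borealis}.
Plugging P_{Alta} into Borealis's best response: P_{Borealis} = 106.5 + 0.25(109.5 + 0.25P_{Borealis}) ⇒ 0.9375P_{Borealis} = 133.875, so P_{Borealis} = 142.8.
Then P_{Alta} = 109.5 + 0.25·142.8 = 145.2.
q_{Borealis} = 282 − 2·142.8 + 145.2 = 141.6.

141.6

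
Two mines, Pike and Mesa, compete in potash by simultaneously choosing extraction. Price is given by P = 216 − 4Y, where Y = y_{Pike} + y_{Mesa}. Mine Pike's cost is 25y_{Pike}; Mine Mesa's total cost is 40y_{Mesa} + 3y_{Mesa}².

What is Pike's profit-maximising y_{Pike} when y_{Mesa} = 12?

17.875

Mine Pike's profit: π = y_{Pike}(216 − 4(y_{Pike} + y_{Mesa})) − 25y_{Pike}.
∂π/∂y_{Pike} = 191 − 8y_{Pike} − 4y_{Mesa} = 0, so y_{Pike} = 23.875 − 0.5y_{Mesa}.
At y_{Mesa} = 12: y_{Pike} = 23.875 − 0.5·12 = 17.875.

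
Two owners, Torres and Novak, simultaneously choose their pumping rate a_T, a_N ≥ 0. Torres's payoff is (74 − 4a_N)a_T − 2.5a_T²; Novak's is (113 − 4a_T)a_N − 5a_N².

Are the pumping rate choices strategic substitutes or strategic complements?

strategic substitutes

Expanding Torres's payoff: 74a_T − 4a_Na_T − 2.5a_T².
∂π/∂a_T = 74 − 4a_N − 5a_T = 0, so a_T = 14.8 − 0.8a_N.
The best-response slope da_T/da_N = −0.8 < 0: the reaction function is downward-sloping, so the choices are strategic substitutes.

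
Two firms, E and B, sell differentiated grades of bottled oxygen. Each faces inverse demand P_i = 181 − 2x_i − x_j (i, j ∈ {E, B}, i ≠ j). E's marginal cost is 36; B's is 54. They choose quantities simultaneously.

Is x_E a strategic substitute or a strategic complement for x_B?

Firm E's profit: π = x_E(181 − 2x_E − x_B) − 36x_E.
∂π/∂x_E = 145 − 4x_E − x_B = 0 ⇒ x_E = 36.25 − 0.25x_B.
The best-response slope dx_E/dx_B = −0.25 < 0: the reaction function is downward-sloping, so the choices are strategic substitutes.

strategic substitutes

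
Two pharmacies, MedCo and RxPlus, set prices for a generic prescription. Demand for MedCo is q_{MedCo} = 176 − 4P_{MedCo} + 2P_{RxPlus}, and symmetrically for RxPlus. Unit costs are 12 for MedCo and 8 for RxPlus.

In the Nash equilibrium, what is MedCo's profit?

2460.16

MedCo's profit: π = (P_{MedCo} − 12)(176 − 4P_{MedCo} + 2P_{RxPlus}).
∂π/∂P_{MedCo} = 224 − 8P_{MedCo} + 2P_{RxPlus} = 0 ⇒ P_{MedCo} = 28 + 0.25P_{RxPlus}.
Similarly P_{RxPlus} = 26 + 0.25P_{MedCo}.
Substituting the second reaction function into the first: P_{MedCo} = 28 + 0.25(26 + 0.25P_{MedCo}), which gives 0.9375P_{MedCo} = 34.5 ⇒ P_{MedCo} = 36.8.
Then P_{RxPlus} = 26 + 0.25·36.8 = 35.2.
q_{MedCo} = 176 − 4·36.8 + 2·35.2 = 99.2.
Profit = (36.8 − 12)·99.2 = 2460.16.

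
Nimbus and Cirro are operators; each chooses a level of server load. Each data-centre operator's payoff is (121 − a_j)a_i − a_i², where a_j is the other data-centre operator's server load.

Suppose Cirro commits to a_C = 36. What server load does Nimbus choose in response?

Nimbus's payoff is (121 − a_C)a_N − a_N².
∂π/∂a_N = 121 − a_C − 2a_N = 0, so a_N = 60.5 − 0.5a_C.
At a_C = 36: a_N = 60.5 − 0.5·36 = 42.5.

42.5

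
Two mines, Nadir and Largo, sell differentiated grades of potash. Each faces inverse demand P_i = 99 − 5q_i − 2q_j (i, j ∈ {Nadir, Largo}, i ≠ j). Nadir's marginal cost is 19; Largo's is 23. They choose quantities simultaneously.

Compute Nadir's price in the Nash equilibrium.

52.75

Mine Nadir's profit: π = q_{Nadir}(99 − 5q_{Nadir} − 2q_{Largo}) − 19q_{Nadir}.
∂π/∂q_{Nadir} = 80 − 10q_{Nadir} − 2q_{Largo} = 0 ⇒ q_{Nadir} = 8 − 0.2q_{Largo}.
Similarly q_{Largo} = 7.6 − 0.2q_{Nadir}.
Substituting the second reaction function into the first: q_{Nadir} = 8 − 0.2(7.6 − 0.2q_{Nadir}), which gives 0.96q_{Nadir} = 6.48 ⇒ q_{Nadir} = 6.75.
Then q_{Largo} = 7.6 − 0.2·6.75 = 6.25.
P_{Nadir} = 99 − 5·6.75 − 2·6.25 = 52.75.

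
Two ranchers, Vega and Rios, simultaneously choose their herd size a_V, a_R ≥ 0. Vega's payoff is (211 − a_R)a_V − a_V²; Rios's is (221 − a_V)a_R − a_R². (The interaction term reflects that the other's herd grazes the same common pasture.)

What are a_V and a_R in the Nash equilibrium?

67, 77

Expanding Vega's payoff: 211a_V − a_Ra_V − a_V².
∂π/∂a_V = 211 − a_R − 2a_V = 0, so a_V = 105.5 − 0.5a_R.
Likewise for Rios: a_R = 110.5 − 0.5a_V.
Substituting the second reaction function into the first: a_V = 105.5 − 0.5(110.5 − 0.5a_V), which gives 0.75a_V = 50.25 ⇒ a_V = 67.
Then a_R = 110.5 − 0.5·67 = 77.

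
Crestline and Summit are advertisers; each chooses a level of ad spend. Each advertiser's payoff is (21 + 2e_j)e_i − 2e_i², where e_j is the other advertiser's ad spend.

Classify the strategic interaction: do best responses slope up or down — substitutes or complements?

Crestline's payoff is (21 + 2e_S)e_C − 2e_C².
∂π/∂e_C = 21 + 2e_S − 4e_C = 0, so e_C = 5.25 + 0.5e_S.
The best-response slope de_C/de_S = 0.5 > 0: the reaction function is upward-sloping, so the choices are strategic complements.

strategic complements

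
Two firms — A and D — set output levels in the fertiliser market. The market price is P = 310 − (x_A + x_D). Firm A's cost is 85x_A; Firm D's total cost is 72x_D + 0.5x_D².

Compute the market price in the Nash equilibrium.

172.4

Firm A's profit: π = x_A(310 − (x_A + x_D)) − 85x_A.
∂π/∂x_A = 225 − 2x_A − x_D = 0, so x_A = 112.5 − 0.5x_D.
For D: ∂π/∂x_D = 238 − 3x_D − x_A = 0 ⇒ x_D = 238/3 − (1/3)x_A.
Solving the two reaction functions simultaneously: (1 − (−0.5)(−1/3))x_A = 112.5 − 0.5·(238/3), so (5/6)x_A = 437/6 and x_A = 87.4.
Then x_D = 238/3 − (1/3)·87.4 = 50.2.
Equilibrium price: P = 310 − 137.6 = 172.4.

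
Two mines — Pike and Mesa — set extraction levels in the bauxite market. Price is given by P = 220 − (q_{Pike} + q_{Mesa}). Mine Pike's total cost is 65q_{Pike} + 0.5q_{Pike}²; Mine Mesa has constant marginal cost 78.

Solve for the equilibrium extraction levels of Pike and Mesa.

Mine Pike's profit: π = q_{Pike}(220 − (q_{Pike} + q_{Mesa})) − 65q_{Pike} − 0.5q_{Pike}².
∂π/∂q_{Pike} = 155 − 3q_{Pike} − q_{Mesa} = 0, so q_{Pike} = 155/3 − (1/3)q_{Mesa}.
For Mesa: ∂π/∂q_{Mesa} = 142 − 2q_{Mesa} − q_{Pike} = 0 ⇒ q_{Mesa} = 71 − 0.5q_{Pike}.
Substituting the second reaction function into the first: q_{Pike} = 155/3 − (1/3)(71 − 0.5q_{Pike}), which gives (5/6)q_{Pike} = 28 ⇒ q_{Pike} = 33.6.
Then q_{Mesa} = 71 − 0.5·33.6 = 54.2.

33.6, 54.2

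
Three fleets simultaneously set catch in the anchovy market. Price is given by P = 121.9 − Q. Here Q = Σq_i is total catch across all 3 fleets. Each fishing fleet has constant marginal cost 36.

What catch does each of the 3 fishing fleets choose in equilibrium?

A representative fishing fleet's profit is π_i = q_i(121.9 − Q) − 36q_i, with Q = q_i + Σ_{j≠i} q_j.
First-order condition: 85.9 − 2q_i − Σ_{j≠i} q_j = 0.
With identical fishing fleets, set every q_j = q: then 85.9 − 2q − 2q = 0, i.e. q = 85.9/4 = 21.475.

21.475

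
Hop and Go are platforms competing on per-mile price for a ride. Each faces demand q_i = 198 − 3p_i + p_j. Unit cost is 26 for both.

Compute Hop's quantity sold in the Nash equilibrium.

87.6

Hop's profit: π = (p_{Hop} − 26)(198 − 3p_{Hop} + p_{Go}).
∂π/∂p_{Hop} = 276 − 6p_{Hop} + p_{Go} = 0 ⇒ p_{Hop} = 46 + (1/6)p_{Go}.
The game is symmetric, so in equilibrium p_{Go} = p_{Hop}: the reaction function gives (5/6)p_{Hop} = 46, hence p_{Hop} = 55.2.
q_{Hop} = 198 − 3·55.2 + 55.2 = 87.6.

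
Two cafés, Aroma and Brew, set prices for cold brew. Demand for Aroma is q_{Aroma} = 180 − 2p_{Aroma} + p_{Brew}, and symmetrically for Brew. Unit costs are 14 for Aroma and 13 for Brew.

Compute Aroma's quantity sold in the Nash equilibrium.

110.4

Aroma's profit: π = (p_{Aroma} − 14)(180 − 2p_{Aroma} + p_{Brew}).
∂π/∂p_{Aroma} = 208 − 4p_{Aroma} + p_{Brew} = 0 ⇒ p_{Aroma} = 52 + 0.25p_{Brew}.
Similarly p_{Brew} = 51.5 + 0.25p_{Aroma}.
Plugging p_{Brew} into Aroma's best response: p_{Aroma} = 52 + 0.25(51.5 + 0.25p_{Aroma}) ⇒ 0.9375p_{Aroma} = 64.875, so p_{Aroma} = 69.2.
Then p_{Brew} = 51.5 + 0.25·69.2 = 68.8.
q_{Aroma} = 180 − 2·69.2 + 68.8 = 110.4.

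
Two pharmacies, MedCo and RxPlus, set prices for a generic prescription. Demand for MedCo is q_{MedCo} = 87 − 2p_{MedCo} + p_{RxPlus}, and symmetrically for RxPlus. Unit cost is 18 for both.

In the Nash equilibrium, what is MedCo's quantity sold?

MedCo's profit: π = (p_{MedCo} − 18)(87 − 2p_{MedCo} + p_{RxPlus}).
∂π/∂p_{MedCo} = 123 − 4p_{MedCo} + p_{RxPlus} = 0 ⇒ p_{MedCo} = 30.75 + 0.25p_{RxPlus}.
Setting p_{MedCo} = p_{RxPlus} in the reaction function: p_{MedCo} = 30.75 + 0.25p_{MedCo}, so p_{MedCo} = 30.75 / 0.75 = 41.
q_{MedCo} = 87 − 2·41 + 41 = 46.

46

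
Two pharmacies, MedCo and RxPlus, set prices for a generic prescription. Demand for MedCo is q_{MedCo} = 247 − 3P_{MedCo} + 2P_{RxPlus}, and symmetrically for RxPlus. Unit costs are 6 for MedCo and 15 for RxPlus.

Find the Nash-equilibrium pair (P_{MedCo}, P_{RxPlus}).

MedCo's profit: π = (P_{MedCo} − 6)(247 − 3P_{MedCo} + 2P_{RxPlus}).
∂π/∂P_{MedCo} = 265 − 6P_{MedCo} + 2P_{RxPlus} = 0 ⇒ P_{MedCo} = 265/6 + (1/3)P_{RxPlus}.
Similarly P_{RxPlus} = 146/3 + (1/3)P_{MedCo}.
Solving the two reaction functions simultaneously: (1 − (1/3)(1/3))P_{MedCo} = 265/6 + (1/3)·(146/3), so (8/9)P_{MedCo} = 1087/18 and P_{MedCo} = 67.9375.
Then P_{RxPlus} = 146/3 + (1/3)·67.9375 = 71.3125.

67.9375, 71.3125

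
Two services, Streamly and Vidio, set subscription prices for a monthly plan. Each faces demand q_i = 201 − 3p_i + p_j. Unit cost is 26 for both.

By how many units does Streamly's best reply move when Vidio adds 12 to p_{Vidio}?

2

Streamly's profit: π = (p_{Streamly} − 26)(201 − 3p_{Streamly} + p_{Vidio}).
∂π/∂p_{Streamly} = 279 − 6p_{Streamly} + p_{Vidio} = 0 ⇒ p_{Streamly} = 46.5 + (1/6)p_{Vidio}.
The reaction-function slope is 1/6, so a 12-unit rise in p_{Vidio} moves p_{Streamly} by 1/6 × 12 = 2. Streamly's best response rises — the actions are strategic complements.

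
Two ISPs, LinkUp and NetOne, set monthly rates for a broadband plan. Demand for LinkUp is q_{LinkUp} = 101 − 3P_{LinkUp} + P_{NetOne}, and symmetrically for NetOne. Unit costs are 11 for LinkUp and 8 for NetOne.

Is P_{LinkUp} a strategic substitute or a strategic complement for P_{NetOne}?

strategic complements

LinkUp's profit: π = (P_{LinkUp} − 11)(101 − 3P_{LinkUp} + P_{NetOne}).
∂π/∂P_{LinkUp} = 134 − 6P_{LinkUp} + P_{NetOne} = 0 ⇒ P_{LinkUp} = 67/3 + (1/6)P_{NetOne}.
The best-response slope dP_{LinkUp}/dP_{NetOne} = 1/6 > 0: the reaction function is upward-sloping, so the choices are strategic complements.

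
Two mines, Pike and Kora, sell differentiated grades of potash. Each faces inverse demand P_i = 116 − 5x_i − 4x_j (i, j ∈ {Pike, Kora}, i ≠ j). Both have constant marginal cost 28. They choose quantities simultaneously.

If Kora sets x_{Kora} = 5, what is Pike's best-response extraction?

Mine Pike's profit: π = x_{Pike}(116 − 5x_{Pike} − 4x_{Kora}) − 28x_{Pike}.
∂π/∂x_{Pike} = 88 − 10x_{Pike} − 4x_{Kora} = 0 ⇒ x_{Pike} = 8.8 − 0.4x_{Kora}.
At x_{Kora} = 5: x_{Pike} = 8.8 − 0.4·5 = 6.8.

6.8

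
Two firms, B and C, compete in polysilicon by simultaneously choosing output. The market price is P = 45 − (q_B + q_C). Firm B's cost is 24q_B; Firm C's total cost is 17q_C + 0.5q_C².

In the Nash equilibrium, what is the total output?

Firm B's profit: π = q_B(45 − (q_B + q_C)) − 24q_B.
∂π/∂q_B = 21 − 2q_B − q_C = 0, so q_B = 10.5 − 0.5q_C.
For C: ∂π/∂q_C = 28 − 3q_C − q_B = 0 ⇒ q_C = 28/3 − (1/3)q_B.
Substituting the second reaction function into the first: q_B = 10.5 − 0.5(28/3 − (1/3)q_B), which gives (5/6)q_B = 35/6 ⇒ q_B = 7.
Then q_C = 28/3 − (1/3)·7 = 7.
Total output: 7 + 7 = 14.

14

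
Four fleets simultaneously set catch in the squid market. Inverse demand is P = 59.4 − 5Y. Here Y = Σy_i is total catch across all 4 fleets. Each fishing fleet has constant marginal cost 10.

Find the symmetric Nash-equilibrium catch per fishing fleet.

A representative fishing fleet's profit is π_i = y_i(59.4 − 5Y) − 10y_i, with Y = y_i + Σ_{j≠i} y_j.
First-order condition: 49.4 − 10y_i − 5Σ_{j≠i} y_j = 0.
With identical fishing fleets, set every y_j = y: then 49.4 − 10y − 15y = 0, i.e. y = 49.4/25 = 1.976.

1.976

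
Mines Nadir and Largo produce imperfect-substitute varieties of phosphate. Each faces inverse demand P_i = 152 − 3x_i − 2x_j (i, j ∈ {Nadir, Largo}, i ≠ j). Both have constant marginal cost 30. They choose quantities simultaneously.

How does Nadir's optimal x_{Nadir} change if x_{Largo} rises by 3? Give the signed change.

-1

Mine Nadir's profit: π = x_{Nadir}(152 − 3x_{Nadir} − 2x_{Largo}) − 30x_{Nadir}.
∂π/∂x_{Nadir} = 122 − 6x_{Nadir} − 2x_{Largo} = 0 ⇒ x_{Nadir} = 61/3 − (1/3)x_{Largo}.
The reaction-function slope is −1/3, so a 3-unit rise in x_{Largo} moves x_{Nadir} by −1/3 × 3 = −1. Nadir's best response falls — the actions are strategic substitutes.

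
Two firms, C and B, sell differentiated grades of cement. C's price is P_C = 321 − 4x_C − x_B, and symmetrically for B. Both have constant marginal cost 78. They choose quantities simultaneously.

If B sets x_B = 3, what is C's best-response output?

30

Firm C's profit: π = x_C(321 − 4x_C − x_B) − 78x_C.
∂π/∂x_C = 243 − 8x_C − x_B = 0 ⇒ x_C = 30.375 − 0.125x_B.
At x_B = 3: x_C = 30.375 − 0.125·3 = 30.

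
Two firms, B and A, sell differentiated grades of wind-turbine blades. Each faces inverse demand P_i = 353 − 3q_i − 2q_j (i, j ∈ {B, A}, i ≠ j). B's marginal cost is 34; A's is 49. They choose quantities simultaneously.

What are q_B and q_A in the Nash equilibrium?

Firm B's profit: π = q_B(353 − 3q_B − 2q_A) − 34q_B.
∂π/∂q_B = 319 − 6q_B − 2q_A = 0 ⇒ q_B = 319/6 − (1/3)q_A.
Similarly q_A = 152/3 − (1/3)q_B.
Substituting the second reaction function into the first: q_B = 319/6 − (1/3)(152/3 − (1/3)q_B), which gives (8/9)q_B = 653/18 ⇒ q_B = 40.8125.
Then q_A = 152/3 − (1/3)·40.8125 = 37.0625.

40.8125, 37.0625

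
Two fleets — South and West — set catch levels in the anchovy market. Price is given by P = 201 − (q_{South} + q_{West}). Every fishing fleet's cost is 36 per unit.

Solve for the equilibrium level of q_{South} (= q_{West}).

Fishing fleet South's profit: π = q_{South}(201 − (q_{South} + q_{West})) − 36q_{South}.
∂π/∂q_{South} = 165 − 2q_{South} − q_{West} = 0, so q_{South} = 82.5 − 0.5q_{West}.
The game is symmetric, so in equilibrium q_{West} = q_{South}: the reaction function gives 1.5q_{South} = 82.5, hence q_{South} = 55.

55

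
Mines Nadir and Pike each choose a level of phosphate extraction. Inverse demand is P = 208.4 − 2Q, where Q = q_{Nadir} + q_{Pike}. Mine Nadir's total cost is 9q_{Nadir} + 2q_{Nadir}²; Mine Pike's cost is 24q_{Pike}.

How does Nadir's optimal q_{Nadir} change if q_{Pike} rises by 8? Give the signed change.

-2

Mine Nadir's profit: π = q_{Nadir}(208.4 − 2(q_{Nadir} + q_{Pike})) − 9q_{Nadir} − 2q_{Nadir}².
∂π/∂q_{Nadir} = 199.4 − 8q_{Nadir} − 2q_{Pike} = 0, so q_{Nadir} = 24.925 − 0.25q_{Pike}.
The reaction-function slope is −0.25, so an 8-unit rise in q_{Pike} moves q_{Nadir} by −0.25 × 8 = −2. Nadir's best response falls — the actions are strategic substitutes.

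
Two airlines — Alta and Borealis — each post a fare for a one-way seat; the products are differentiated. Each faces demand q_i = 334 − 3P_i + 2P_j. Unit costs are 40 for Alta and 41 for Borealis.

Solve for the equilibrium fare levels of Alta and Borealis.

113.6875, 114.0625

Alta's profit: π = (P_{Alta} − 40)(334 − 3P_{Alta} + 2P_{Borealis}).
∂π/∂P_{Alta} = 454 − 6P_{Alta} + 2P_{Borealis} = 0 ⇒ P_{Alta} = 227/3 + (1/3)P_{Borealis}.
Similarly P_{Borealis} = 457/6 + (1/3)P_{Alta}.
Solving the two reaction functions simultaneously: (1 − (1/3)(1/3))P_{Alta} = 227/3 + (1/3)·(457/6), so (8/9)P_{Alta} = 1819/18 and P_{Alta} = 113.6875.
Then P_{Borealis} = 457/6 + (1/3)·113.6875 = 114.0625.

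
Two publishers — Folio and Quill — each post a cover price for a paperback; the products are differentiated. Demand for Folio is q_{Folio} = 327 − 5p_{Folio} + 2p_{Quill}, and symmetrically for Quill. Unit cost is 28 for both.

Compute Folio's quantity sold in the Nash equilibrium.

151.875

Folio's profit: π = (p_{Folio} − 28)(327 − 5p_{Folio} + 2p_{Quill}).
∂π/∂p_{Folio} = 467 − 10p_{Folio} + 2p_{Quill} = 0 ⇒ p_{Folio} = 46.7 + 0.2p_{Quill}.
The game is symmetric, so in equilibrium p_{Quill} = p_{Folio}: the reaction function gives 0.8p_{Folio} = 46.7, hence p_{Folio} = 58.375.
q_{Folio} = 327 − 5·58.375 + 2·58.375 = 151.875.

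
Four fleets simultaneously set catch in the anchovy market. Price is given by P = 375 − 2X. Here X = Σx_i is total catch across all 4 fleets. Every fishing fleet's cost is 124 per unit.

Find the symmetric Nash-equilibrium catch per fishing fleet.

A representative fishing fleet's profit is π_i = x_i(375 − 2X) − 124x_i, with X = x_i + Σ_{j≠i} x_j.
First-order condition: 251 − 4x_i − 2Σ_{j≠i} x_j = 0.
Imposing symmetry (x_j = x for all j) turns Σ_{j≠i} x_j into 3x, so 251 = 10x and x = 25.1.

25.1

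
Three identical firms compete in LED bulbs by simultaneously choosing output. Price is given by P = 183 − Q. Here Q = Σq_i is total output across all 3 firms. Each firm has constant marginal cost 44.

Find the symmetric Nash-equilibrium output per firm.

A representative firm's profit is π_i = q_i(183 − Q) − 44q_i, with Q = q_i + Σ_{j≠i} q_j.
First-order condition: 139 − 2q_i − Σ_{j≠i} q_j = 0.
Imposing symmetry (q_j = q for all j) turns Σ_{j≠i} q_j into 2q, so 139 = 4q and q = 34.75.

34.75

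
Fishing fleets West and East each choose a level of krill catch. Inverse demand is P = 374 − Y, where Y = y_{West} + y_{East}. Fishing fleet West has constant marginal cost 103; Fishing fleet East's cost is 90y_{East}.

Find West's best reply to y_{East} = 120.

Fishing fleet West's profit: π = y_{West}(374 − (y_{West} + y_{East})) − 103y_{West}.
∂π/∂y_{West} = 271 − 2y_{West} − y_{East} = 0, so y_{West} = 135.5 − 0.5y_{East}.
At y_{East} = 120: y_{West} = 135.5 − 0.5·120 = 75.5.

75.5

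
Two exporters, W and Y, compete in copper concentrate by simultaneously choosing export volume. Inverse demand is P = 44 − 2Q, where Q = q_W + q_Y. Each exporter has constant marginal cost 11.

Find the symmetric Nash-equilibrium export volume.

5.5

Exporter W's profit: π = q_W(44 − 2(q_W + q_Y)) − 11q_W.
∂π/∂q_W = 33 − 4q_W − 2q_Y = 0, so q_W = 8.25 − 0.5q_Y.
Setting q_W = q_Y in the reaction function: q_W = 8.25 − 0.5q_W, so q_W = 8.25 / 1.5 = 5.5.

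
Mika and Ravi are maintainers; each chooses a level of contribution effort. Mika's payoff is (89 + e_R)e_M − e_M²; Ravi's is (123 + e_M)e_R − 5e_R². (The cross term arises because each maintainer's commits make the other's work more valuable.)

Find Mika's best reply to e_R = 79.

Expanding Mika's payoff: 89e_M + e_Re_M − e_M².
∂π/∂e_M = 89 + e_R − 2e_M = 0, so e_M = 44.5 + 0.5e_R.
At e_R = 79: e_M = 44.5 + 0.5·79 = 84.

84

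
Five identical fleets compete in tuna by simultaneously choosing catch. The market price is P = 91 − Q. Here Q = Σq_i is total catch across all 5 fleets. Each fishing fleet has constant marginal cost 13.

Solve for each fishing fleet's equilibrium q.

13

A representative fishing fleet's profit is π_i = q_i(91 − Q) − 13q_i, with Q = q_i + Σ_{j≠i} q_j.
First-order condition: 78 − 2q_i − Σ_{j≠i} q_j = 0.
With identical fishing fleets, set every q_j = q: then 78 − 2q − 4q = 0, i.e. q = 78/6 = 13.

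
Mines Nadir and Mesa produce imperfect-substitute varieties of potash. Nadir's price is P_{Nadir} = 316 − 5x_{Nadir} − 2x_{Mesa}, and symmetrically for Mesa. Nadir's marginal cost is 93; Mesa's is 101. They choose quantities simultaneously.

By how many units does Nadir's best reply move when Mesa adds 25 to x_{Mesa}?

Mine Nadir's profit: π = x_{Nadir}(316 − 5x_{Nadir} − 2x_{Mesa}) − 93x_{Nadir}.
∂π/∂x_{Nadir} = 223 − 10x_{Nadir} − 2x_{Mesa} = 0 ⇒ x_{Nadir} = 22.3 − 0.2x_{Mesa}.
The reaction-function slope is −0.2, so a 25-unit rise in x_{Mesa} moves x_{Nadir} by −0.2 × 25 = −5. Nadir's best response falls — the actions are strategic substitutes.

-5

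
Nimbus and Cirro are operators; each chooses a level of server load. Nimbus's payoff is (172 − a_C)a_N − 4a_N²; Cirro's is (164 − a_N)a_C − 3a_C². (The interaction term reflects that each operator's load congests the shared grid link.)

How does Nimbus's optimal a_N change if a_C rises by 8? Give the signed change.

-1

Expanding Nimbus's payoff: 172a_N − a_Ca_N − 4a_N².
∂π/∂a_N = 172 − a_C − 8a_N = 0, so a_N = 21.5 − 0.125a_C.
The reaction-function slope is −0.125, so an 8-unit rise in a_C moves a_N by −0.125 × 8 = −1. Nimbus's best response falls — the actions are strategic substitutes.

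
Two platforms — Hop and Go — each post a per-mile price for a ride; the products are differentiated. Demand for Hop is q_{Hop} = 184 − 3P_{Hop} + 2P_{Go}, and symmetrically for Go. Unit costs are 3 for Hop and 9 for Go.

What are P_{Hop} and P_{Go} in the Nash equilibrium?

49.375, 51.625

Hop's profit: π = (P_{Hop} − 3)(184 − 3P_{Hop} + 2P_{Go}).
∂π/∂P_{Hop} = 193 − 6P_{Hop} + 2P_{Go} = 0 ⇒ P_{Hop} = 193/6 + (1/3)P_{Go}.
Similarly P_{Go} = 211/6 + (1/3)P_{Hop}.
Plugging P_{Go} into Hop's best response: P_{Hop} = 193/6 + (1/3)(211/6 + (1/3)P_{Hop}) ⇒ (8/9)P_{Hop} = 395/9, so P_{Hop} = 49.375.
Then P_{Go} = 211/6 + (1/3)·49.375 = 51.625.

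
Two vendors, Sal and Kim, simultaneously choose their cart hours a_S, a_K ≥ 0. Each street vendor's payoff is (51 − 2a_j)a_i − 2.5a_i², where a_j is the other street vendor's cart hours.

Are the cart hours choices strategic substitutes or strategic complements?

strategic substitutes

Sal's payoff is (51 − 2a_K)a_S − 2.5a_S².
∂π/∂a_S = 51 − 2a_K − 5a_S = 0, so a_S = 10.2 − 0.4a_K.
The best-response slope da_S/da_K = −0.4 < 0: the reaction function is downward-sloping, so the choices are strategic substitutes.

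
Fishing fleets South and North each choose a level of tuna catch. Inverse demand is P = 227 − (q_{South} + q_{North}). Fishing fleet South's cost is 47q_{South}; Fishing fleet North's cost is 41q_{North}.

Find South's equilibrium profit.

Fishing fleet South's profit: π = q_{South}(227 − (q_{South} + q_{North})) − 47q_{South}.
∂π/∂q_{South} = 180 − 2q_{South} − q_{North} = 0, so q_{South} = 90 − 0.5q_{North}.
By the same steps for North: q_{North} = 93 − 0.5q_{South}.
Solving the two reaction functions simultaneously: (1 − (−0.5)(−0.5))q_{South} = 90 − 0.5·93, so 0.75q_{South} = 43.5 and q_{South} = 58.
Then q_{North} = 93 − 0.5·58 = 64.
Price P = 227 − 122 = 105.
South's profit: (105 − 47)·58 = 3364.

3364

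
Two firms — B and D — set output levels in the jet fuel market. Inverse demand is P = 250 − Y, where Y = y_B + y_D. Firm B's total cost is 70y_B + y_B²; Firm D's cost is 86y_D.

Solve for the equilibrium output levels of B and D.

Firm B's profit: π = y_B(250 − (y_B + y_D)) − 70y_B − y_B².
∂π/∂y_B = 180 − 4y_B − y_D = 0, so y_B = 45 − 0.25y_D.
For D: ∂π/∂y_D = 164 − 2y_D − y_B = 0 ⇒ y_D = 82 − 0.5y_B.
Solving the two reaction functions simultaneously: (1 − (−0.25)(−0.5))y_B = 45 − 0.25·82, so 0.875y_B = 24.5 and y_B = 28.
Then y_D = 82 − 0.5·28 = 68.

28, 68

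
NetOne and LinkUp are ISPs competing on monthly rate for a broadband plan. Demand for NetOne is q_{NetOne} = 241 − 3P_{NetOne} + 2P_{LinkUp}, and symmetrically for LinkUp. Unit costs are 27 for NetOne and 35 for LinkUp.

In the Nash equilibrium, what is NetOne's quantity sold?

165

NetOne's profit: π = (P_{NetOne} − 27)(241 − 3P_{NetOne} + 2P_{LinkUp}).
∂π/∂P_{NetOne} = 322 − 6P_{NetOne} + 2P_{LinkUp} = 0 ⇒ P_{NetOne} = 161/3 + (1/3)P_{LinkUp}.
Similarly P_{LinkUp} = 173/3 + (1/3)P_{NetOne}.
Plugging P_{LinkUp} into NetOne's best response: P_{NetOne} = 161/3 + (1/3)(173/3 + (1/3)P_{NetOne}) ⇒ (8/9)P_{NetOne} = 656/9, so P_{NetOne} = 82.
Then P_{LinkUp} = 173/3 + (1/3)·82 = 85.
q_{NetOne} = 241 − 3·82 + 2·85 = 165.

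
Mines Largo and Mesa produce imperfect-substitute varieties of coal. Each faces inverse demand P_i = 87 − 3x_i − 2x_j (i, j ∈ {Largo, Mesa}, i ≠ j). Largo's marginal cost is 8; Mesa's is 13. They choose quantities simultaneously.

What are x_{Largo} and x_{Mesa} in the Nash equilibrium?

Mine Largo's profit: π = x_{Largo}(87 − 3x_{Largo} − 2x_{Mesa}) − 8x_{Largo}.
∂π/∂x_{Largo} = 79 − 6x_{Largo} − 2x_{Mesa} = 0 ⇒ x_{Largo} = 79/6 − (1/3)x_{Mesa}.
Similarly x_{Mesa} = 37/3 − (1/3)x_{Largo}.
Plugging x_{Mesa} into Largo's best response: x_{Largo} = 79/6 − (1/3)(37/3 − (1/3)x_{Largo}) ⇒ (8/9)x_{Largo} = 163/18, so x_{Largo} = 10.1875.
Then x_{Mesa} = 37/3 − (1/3)·10.1875 = 8.9375.

10.1875, 8.9375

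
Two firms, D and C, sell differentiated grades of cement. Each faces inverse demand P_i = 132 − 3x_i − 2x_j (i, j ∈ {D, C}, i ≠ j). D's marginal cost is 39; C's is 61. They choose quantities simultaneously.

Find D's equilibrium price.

78

Firm D's profit: π = x_D(132 − 3x_D − 2x_C) − 39x_D.
∂π/∂x_D = 93 − 6x_D − 2x_C = 0 ⇒ x_D = 15.5 − (1/3)x_C.
Similarly x_C = 71/6 − (1/3)x_D.
Plugging x_C into D's best response: x_D = 15.5 − (1/3)(71/6 − (1/3)x_D) ⇒ (8/9)x_D = 104/9, so x_D = 13.
Then x_C = 71/6 − (1/3)·13 = 7.5.
P_D = 132 − 3·13 − 2·7.5 = 78.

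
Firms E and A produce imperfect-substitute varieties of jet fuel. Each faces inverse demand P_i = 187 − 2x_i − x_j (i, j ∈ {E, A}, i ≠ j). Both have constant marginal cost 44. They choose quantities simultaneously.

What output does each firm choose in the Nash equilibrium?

Firm E's profit: π = x_E(187 − 2x_E − x_A) − 44x_E.
∂π/∂x_E = 143 − 4x_E − x_A = 0 ⇒ x_E = 35.75 − 0.25x_A.
By symmetry x_A = x_E; substituting into the reaction function, 1.25x_E = 35.75 and x_E = 28.6.

28.6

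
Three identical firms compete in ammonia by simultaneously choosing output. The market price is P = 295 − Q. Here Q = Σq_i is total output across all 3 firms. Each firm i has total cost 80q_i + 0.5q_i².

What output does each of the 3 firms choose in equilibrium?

43

A representative firm's profit is π_i = q_i(295 − Q) − 80q_i − 0.5q_i², with Q = q_i + Σ_{j≠i} q_j.
First-order condition: 215 − 3q_i − Σ_{j≠i} q_j = 0.
Imposing symmetry (q_j = q for all j) turns Σ_{j≠i} q_j into 2q, so 215 = 5q and q = 43.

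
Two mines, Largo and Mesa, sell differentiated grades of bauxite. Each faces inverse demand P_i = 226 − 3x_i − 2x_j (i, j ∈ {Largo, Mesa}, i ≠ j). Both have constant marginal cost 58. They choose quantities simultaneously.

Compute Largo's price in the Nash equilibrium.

Mine Largo's profit: π = x_{Largo}(226 − 3x_{Largo} − 2x_{Mesa}) − 58x_{Largo}.
∂π/∂x_{Largo} = 168 − 6x_{Largo} − 2x_{Mesa} = 0 ⇒ x_{Largo} = 28 − (1/3)x_{Mesa}.
By symmetry x_{Mesa} = x_{Largo}; substituting into the reaction function, (4/3)x_{Largo} = 28 and x_{Largo} = 21.
P_{Largo} = 226 − 3·21 − 2·21 = 121.

121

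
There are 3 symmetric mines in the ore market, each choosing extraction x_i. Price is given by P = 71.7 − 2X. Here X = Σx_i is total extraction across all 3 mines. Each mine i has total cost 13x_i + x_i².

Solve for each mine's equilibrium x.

5.87

A representative mine's profit is π_i = x_i(71.7 − 2X) − 13x_i − x_i², with X = x_i + Σ_{j≠i} x_j.
First-order condition: 58.7 − 6x_i − 2Σ_{j≠i} x_j = 0.
In a symmetric equilibrium every mine chooses the same x, so Σ_{j≠i} x_j = 2x. The condition becomes 58.7 − 10x = 0, giving x = 58.7/10 = 5.87.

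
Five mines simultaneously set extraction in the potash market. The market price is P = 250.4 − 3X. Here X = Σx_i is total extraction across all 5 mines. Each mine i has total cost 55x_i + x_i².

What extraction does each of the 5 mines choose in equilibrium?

9.77

A representative mine's profit is π_i = x_i(250.4 − 3X) − 55x_i − x_i², with X = x_i + Σ_{j≠i} x_j.
First-order condition: 195.4 − 8x_i − 3Σ_{j≠i} x_j = 0.
With identical mines, set every x_j = x: then 195.4 − 8x − 12x = 0, i.e. x = 195.4/20 = 9.77.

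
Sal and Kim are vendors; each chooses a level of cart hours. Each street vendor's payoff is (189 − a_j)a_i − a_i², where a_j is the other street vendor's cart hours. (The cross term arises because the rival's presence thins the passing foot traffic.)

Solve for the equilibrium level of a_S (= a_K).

63

Sal's payoff is (189 − a_K)a_S − a_S².
∂π/∂a_S = 189 − a_K − 2a_S = 0, so a_S = 94.5 − 0.5a_K.
The game is symmetric, so in equilibrium a_K = a_S: the reaction function gives 1.5a_S = 94.5, hence a_S = 63.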